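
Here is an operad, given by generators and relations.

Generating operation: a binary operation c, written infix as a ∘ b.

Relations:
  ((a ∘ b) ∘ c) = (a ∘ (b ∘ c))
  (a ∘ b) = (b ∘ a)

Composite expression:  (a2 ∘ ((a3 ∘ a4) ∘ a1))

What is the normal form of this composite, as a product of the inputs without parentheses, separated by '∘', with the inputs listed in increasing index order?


a1 ∘ a2 ∘ a3 ∘ a4

Reordering under c is free, so list the a-inputs canonically.
(a3 ∘ a4) flattens to a3 ∘ a4
((a3 ∘ a4) ∘ a1) flattens to a3 ∘ a4 ∘ a1
(a2 ∘ ((a3 ∘ a4) ∘ a1)) flattens to a2 ∘ a3 ∘ a4 ∘ a1
reordering the factors by index: a1 ∘ a2 ∘ a3 ∘ a4


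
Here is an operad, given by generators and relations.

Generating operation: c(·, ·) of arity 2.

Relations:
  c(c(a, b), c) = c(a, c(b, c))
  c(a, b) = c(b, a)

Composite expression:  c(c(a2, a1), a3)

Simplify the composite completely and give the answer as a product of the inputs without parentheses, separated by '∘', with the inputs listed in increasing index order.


a1 ∘ a2 ∘ a3


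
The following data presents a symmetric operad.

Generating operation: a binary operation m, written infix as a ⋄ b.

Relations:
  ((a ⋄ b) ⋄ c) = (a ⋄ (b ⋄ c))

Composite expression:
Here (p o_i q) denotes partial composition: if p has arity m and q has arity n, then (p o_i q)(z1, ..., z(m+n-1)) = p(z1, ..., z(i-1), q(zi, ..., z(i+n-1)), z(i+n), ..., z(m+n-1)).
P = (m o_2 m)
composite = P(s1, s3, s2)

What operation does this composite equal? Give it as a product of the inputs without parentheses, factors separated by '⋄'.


s1 ⋄ s3 ⋄ s2

Under associativity of m, the answer is the s's in reading order.
(s3 ⋄ s2) spells out as s3 ⋄ s2
(s1 ⋄ (s3 ⋄ s2)) spells out as s1 ⋄ s3 ⋄ s2


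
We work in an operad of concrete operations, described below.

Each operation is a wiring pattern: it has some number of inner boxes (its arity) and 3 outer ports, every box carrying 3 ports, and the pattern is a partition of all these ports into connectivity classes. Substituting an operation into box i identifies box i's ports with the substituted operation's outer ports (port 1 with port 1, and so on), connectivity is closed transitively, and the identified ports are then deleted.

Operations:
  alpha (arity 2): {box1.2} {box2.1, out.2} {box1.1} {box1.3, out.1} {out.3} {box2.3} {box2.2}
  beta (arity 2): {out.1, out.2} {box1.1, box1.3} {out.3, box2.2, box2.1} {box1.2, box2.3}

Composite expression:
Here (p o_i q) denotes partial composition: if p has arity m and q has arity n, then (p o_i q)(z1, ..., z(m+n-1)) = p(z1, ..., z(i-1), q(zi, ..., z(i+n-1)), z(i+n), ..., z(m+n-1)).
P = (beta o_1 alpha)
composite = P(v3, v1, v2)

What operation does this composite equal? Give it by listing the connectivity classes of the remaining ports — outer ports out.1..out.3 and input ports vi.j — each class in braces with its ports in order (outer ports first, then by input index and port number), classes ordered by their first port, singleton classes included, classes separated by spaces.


{out.1, out.2} {out.3, v2.1, v2.2} {v1.1, v2.3} {v1.2} {v1.3} {v3.1} {v3.2} {v3.3}

After gluing at beta, chains via deleted ports link the v-ports.
composing alpha on (v3, v1), with out.j its own outer ports: {out.1, v3.3} {out.2, v1.1} {out.3} {v1.2} {v1.3} {v3.1} {v3.2}
composing beta on (v3, v1, v2), with out.j its own outer ports: {out.1, out.2} {out.3, v2.1, v2.2} {v1.1, v2.3} {v1.2} {v1.3} {v3.1} {v3.2} {v3.3}


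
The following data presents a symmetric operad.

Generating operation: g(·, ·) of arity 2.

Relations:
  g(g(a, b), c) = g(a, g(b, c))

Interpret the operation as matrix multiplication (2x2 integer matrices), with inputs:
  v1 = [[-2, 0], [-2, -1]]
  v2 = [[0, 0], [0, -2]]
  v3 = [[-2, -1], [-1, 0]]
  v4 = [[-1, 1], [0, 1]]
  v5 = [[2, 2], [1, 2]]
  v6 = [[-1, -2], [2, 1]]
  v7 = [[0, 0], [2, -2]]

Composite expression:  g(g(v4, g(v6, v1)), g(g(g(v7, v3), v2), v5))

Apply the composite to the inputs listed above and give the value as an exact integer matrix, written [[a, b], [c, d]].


g(v6, v1) = [[6, 2], [-6, -1]]
g(v4, g(v6, v1)) = [[-12, -3], [-6, -1]]
g(v7, v3) = [[0, 0], [-2, -2]]
g(g(v7, v3), v2) = [[0, 0], [0, 4]]
g(g(g(v7, v3), v2), v5) = [[0, 0], [4, 8]]
g(g(v4, g(v6, v1)), g(g(g(v7, v3), v2), v5)) = [[-12, -24], [-4, -8]]

[[-12, -24], [-4, -8]]


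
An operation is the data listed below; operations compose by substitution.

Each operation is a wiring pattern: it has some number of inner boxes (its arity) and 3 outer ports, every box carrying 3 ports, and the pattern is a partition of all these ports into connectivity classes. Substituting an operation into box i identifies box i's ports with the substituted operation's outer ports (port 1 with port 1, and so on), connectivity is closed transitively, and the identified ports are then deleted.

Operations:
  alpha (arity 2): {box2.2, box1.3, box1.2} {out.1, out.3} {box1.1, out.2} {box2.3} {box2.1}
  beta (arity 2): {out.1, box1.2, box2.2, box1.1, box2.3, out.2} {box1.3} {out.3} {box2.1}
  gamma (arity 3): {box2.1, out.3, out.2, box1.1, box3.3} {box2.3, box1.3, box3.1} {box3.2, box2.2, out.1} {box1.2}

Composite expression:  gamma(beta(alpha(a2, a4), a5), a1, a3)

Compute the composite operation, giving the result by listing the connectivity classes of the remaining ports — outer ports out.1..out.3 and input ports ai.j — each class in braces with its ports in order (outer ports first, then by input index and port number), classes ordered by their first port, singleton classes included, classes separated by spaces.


{out.1, a1.2, a3.2} {out.2, out.3, a1.1, a2.1, a3.3, a5.2, a5.3} {a1.3, a3.1} {a2.2, a2.3, a4.2} {a4.1} {a4.3} {a5.1}

Connectivity passes through glued gamma-boundaries; trace each wire chain.
composing alpha on (a2, a4), with out.j its own outer ports: {out.1, out.3} {out.2, a2.1} {a2.2, a2.3, a4.2} {a4.1} {a4.3}
composing beta on (a2, a4, a5), with out.j its own outer ports: {out.1, out.2, a2.1, a5.2, a5.3} {out.3} {a2.2, a2.3, a4.2} {a4.1} {a4.3} {a5.1}
composing gamma on (a2, a4, a5, a1, a3), with out.j its own outer ports: {out.1, a1.2, a3.2} {out.2, out.3, a1.1, a2.1, a3.3, a5.2, a5.3} {a1.3, a3.1} {a2.2, a2.3, a4.2} {a4.1} {a4.3} {a5.1}


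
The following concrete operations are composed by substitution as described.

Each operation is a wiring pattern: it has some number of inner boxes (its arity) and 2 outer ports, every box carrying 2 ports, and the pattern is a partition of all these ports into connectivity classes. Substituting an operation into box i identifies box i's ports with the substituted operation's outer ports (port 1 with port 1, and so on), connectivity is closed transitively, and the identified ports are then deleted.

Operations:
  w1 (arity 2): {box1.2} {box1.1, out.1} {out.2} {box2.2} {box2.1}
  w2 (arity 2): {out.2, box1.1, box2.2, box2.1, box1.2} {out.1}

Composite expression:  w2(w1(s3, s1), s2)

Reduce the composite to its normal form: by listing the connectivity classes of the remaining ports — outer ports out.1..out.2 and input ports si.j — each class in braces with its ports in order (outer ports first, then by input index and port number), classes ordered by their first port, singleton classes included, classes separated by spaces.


Reachability decides: close wires over w2-identified ports.
w1 over (s3, s1) gives {out.1, s3.1} {out.2} {s1.1} {s1.2} {s3.2}, out.j being that stage's outer ports
w2 over (s3, s1, s2) gives {out.1} {out.2, s2.1, s2.2, s3.1} {s1.1} {s1.2} {s3.2}, out.j being that stage's outer ports

{out.1} {out.2, s2.1, s2.2, s3.1} {s1.1} {s1.2} {s3.2}


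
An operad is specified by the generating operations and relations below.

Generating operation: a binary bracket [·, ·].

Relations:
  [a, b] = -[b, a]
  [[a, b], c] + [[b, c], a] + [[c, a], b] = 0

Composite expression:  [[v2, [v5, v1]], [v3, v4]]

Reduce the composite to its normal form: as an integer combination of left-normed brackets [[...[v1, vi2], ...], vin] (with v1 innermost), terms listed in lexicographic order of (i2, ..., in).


[[[[v1, v5], v2], v3], v4] - [[[[v1, v5], v2], v4], v3]


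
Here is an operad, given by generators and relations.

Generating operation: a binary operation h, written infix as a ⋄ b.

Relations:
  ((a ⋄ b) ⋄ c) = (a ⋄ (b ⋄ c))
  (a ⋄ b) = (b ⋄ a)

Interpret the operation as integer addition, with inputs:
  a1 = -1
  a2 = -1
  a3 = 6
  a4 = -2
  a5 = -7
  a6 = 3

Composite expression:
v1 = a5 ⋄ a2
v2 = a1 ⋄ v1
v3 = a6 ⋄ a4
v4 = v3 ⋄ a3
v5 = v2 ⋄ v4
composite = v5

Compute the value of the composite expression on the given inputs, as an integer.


-2


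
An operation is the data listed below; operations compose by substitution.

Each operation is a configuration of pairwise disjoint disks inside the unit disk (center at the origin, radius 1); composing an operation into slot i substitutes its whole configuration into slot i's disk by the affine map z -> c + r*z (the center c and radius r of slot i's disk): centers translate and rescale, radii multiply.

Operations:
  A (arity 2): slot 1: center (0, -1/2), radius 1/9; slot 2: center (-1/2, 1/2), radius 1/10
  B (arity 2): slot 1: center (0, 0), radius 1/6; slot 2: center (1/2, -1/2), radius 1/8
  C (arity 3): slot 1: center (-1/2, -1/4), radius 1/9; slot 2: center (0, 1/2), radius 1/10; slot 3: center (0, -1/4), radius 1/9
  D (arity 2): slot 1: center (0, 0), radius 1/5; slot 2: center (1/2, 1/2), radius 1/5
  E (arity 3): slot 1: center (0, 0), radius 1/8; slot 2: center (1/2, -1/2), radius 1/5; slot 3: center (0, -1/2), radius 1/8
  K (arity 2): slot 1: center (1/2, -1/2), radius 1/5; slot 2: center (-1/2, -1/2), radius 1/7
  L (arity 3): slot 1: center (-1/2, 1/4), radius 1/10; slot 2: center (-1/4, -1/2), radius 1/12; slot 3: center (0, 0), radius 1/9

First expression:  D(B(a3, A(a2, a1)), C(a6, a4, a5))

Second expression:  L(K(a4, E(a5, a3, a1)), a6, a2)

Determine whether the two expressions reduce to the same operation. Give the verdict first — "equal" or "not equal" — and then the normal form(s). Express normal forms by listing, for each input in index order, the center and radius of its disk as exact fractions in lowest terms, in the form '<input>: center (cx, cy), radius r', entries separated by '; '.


not equal: they reduce to a1: center (7/80, -7/80), radius 1/400; a2: center (1/10, -9/80), radius 1/360; a3: center (0, 0), radius 1/30; a4: center (1/2, 3/5), radius 1/50; a5: center (1/2, 9/20), radius 1/45; a6: center (2/5, 9/20), radius 1/45 and a1: center (-11/20, 27/140), radius 1/560; a2: center (0, 0), radius 1/9; a3: center (-19/35, 27/140), radius 1/350; a4: center (-9/20, 1/5), radius 1/50; a5: center (-11/20, 1/5), radius 1/560; a6: center (-1/4, -1/2), radius 1/12

The first composite normalizes to a1: center (7/80, -7/80), radius 1/400; a2: center (1/10, -9/80), radius 1/360; a3: center (0, 0), radius 1/30; a4: center (1/2, 3/5), radius 1/50; a5: center (1/2, 9/20), radius 1/45; a6: center (2/5, 9/20), radius 1/45
The second composite normalizes to a1: center (-11/20, 27/140), radius 1/560; a2: center (0, 0), radius 1/9; a3: center (-19/35, 27/140), radius 1/350; a4: center (-9/20, 1/5), radius 1/50; a5: center (-11/20, 1/5), radius 1/560; a6: center (-1/4, -1/2), radius 1/12
The forms do not match — not equal.


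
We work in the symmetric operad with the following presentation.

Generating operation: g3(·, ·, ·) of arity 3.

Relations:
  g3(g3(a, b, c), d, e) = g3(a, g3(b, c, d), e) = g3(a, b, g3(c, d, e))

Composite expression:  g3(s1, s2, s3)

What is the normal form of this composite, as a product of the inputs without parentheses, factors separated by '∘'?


Under associativity of g3, the answer is the s's in reading order.
g3(s1, s2, s3) flattens to s1 ∘ s2 ∘ s3

s1 ∘ s2 ∘ s3


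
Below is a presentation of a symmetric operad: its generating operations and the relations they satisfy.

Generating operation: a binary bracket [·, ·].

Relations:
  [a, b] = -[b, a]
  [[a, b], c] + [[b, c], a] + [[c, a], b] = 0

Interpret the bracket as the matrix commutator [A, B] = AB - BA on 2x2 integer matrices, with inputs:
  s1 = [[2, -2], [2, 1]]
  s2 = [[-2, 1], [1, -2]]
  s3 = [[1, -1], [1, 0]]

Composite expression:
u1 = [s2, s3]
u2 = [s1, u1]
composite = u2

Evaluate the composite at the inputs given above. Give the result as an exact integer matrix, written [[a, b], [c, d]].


[s2, s3] = [[2, -1], [1, -2]]
[s1, [s2, s3]] = [[0, 7], [7, 0]]

[[0, 7], [7, 0]]


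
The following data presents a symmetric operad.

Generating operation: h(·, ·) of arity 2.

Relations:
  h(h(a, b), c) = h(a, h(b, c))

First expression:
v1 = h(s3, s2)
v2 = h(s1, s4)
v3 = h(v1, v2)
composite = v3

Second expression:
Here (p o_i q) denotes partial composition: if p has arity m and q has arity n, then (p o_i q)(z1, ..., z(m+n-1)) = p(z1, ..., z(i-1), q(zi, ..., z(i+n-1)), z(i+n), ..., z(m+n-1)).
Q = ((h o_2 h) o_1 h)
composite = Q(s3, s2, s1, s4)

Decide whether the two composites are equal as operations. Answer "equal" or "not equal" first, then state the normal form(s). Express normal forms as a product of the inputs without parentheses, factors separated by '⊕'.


equal — both sides give s3 ⊕ s2 ⊕ s1 ⊕ s4

In normal form, the first expression is s3 ⊕ s2 ⊕ s1 ⊕ s4
In normal form, the second expression is s3 ⊕ s2 ⊕ s1 ⊕ s4
One common form — equal.


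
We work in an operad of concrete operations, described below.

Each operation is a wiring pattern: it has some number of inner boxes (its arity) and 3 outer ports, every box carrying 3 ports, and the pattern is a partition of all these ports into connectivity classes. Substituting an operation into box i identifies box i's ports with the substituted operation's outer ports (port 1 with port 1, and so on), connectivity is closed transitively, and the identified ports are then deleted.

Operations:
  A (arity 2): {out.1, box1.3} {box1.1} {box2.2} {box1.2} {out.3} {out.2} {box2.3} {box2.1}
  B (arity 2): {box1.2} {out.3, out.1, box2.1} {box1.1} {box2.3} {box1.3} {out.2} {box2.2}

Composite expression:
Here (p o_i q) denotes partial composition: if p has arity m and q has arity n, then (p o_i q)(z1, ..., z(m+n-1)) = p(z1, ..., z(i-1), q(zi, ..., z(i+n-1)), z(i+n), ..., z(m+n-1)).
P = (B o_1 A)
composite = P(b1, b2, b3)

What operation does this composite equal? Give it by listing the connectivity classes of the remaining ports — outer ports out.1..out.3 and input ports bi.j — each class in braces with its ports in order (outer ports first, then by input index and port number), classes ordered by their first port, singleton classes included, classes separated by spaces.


After gluing at B, chains via deleted ports link the b-ports.
composing A on (b1, b2), with out.j its own outer ports: {out.1, b1.3} {out.2} {out.3} {b1.1} {b1.2} {b2.1} {b2.2} {b2.3}
composing B on (b1, b2, b3), with out.j its own outer ports: {out.1, out.3, b3.1} {out.2} {b1.1} {b1.2} {b1.3} {b2.1} {b2.2} {b2.3} {b3.2} {b3.3}

{out.1, out.3, b3.1} {out.2} {b1.1} {b1.2} {b1.3} {b2.1} {b2.2} {b2.3} {b3.2} {b3.3}


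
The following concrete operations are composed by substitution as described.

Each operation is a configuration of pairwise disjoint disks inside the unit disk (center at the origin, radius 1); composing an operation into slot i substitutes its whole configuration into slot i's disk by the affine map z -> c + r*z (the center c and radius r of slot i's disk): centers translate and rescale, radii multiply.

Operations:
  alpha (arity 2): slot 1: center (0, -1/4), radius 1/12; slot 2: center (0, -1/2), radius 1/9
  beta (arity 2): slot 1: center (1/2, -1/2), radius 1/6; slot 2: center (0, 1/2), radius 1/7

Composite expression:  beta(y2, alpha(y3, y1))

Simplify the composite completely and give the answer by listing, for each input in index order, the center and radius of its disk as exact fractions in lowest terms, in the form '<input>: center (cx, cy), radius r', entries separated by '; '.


y1: center (0, 3/7), radius 1/63; y2: center (1/2, -1/2), radius 1/6; y3: center (0, 13/28), radius 1/84

Follow each y-input down from beta: c' goes to c + r*c', radius to r*r'.
y2: after 1 affine step, its disk has center (1/2, -1/2), radius 1/6
y3: after 2 affine steps, its disk has center (0, 13/28), radius 1/84
y1: after 2 affine steps, its disk has center (0, 3/7), radius 1/63


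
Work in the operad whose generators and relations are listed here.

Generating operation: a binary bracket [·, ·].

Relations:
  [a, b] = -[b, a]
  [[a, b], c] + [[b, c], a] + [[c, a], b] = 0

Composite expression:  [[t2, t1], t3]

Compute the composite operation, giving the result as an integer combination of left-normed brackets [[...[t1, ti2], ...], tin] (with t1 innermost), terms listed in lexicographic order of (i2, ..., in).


Antisymmetry and Jacobi reduce to t1-anchored left-normed brackets.
Composite bracket: [[t2, t1], t3]
The bracket unfolds into 4 signed words via [a, b] = ab - ba (2^2 = 4).
Only words starting with t1 matter:
  word t1t2t3 has sign -1, contributing -[[t1, t2], t3]

-[[t1, t2], t3]


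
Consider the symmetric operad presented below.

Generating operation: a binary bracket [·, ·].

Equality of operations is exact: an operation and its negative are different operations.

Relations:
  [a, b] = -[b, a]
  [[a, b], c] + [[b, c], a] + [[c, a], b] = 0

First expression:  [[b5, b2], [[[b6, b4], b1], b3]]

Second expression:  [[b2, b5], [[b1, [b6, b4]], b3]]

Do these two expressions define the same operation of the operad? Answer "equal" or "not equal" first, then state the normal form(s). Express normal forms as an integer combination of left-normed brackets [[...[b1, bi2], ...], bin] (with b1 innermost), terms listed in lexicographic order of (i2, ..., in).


equal: each reduces to [[[[[b1, b4], b6], b3], b2], b5] - [[[[[b1, b4], b6], b3], b5], b2] - [[[[[b1, b6], b4], b3], b2], b5] + [[[[[b1, b6], b4], b3], b5], b2]

The first composite normalizes to [[[[[b1, b4], b6], b3], b2], b5] - [[[[[b1, b4], b6], b3], b5], b2] - [[[[[b1, b6], b4], b3], b2], b5] + [[[[[b1, b6], b4], b3], b5], b2]
The second composite normalizes to [[[[[b1, b4], b6], b3], b2], b5] - [[[[[b1, b4], b6], b3], b5], b2] - [[[[[b1, b6], b4], b3], b2], b5] + [[[[[b1, b6], b4], b3], b5], b2]
Same normal form: equal.


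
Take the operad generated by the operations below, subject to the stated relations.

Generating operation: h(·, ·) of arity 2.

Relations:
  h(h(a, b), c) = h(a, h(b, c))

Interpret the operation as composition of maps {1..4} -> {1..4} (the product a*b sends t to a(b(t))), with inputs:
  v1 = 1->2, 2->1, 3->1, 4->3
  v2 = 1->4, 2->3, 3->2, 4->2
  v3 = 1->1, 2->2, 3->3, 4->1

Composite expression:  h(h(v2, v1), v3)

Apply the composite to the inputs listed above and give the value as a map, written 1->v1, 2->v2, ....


1->3, 2->4, 3->4, 4->3

h(v2, v1) = 1->3, 2->4, 3->4, 4->2
h(h(v2, v1), v3) = 1->3, 2->4, 3->4, 4->3


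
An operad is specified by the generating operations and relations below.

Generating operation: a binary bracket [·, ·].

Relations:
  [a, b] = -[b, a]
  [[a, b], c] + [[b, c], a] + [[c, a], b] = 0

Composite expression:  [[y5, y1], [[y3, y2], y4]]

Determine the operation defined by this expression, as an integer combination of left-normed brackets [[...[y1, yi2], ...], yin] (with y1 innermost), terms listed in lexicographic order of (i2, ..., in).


[[[[y1, y5], y2], y3], y4] - [[[[y1, y5], y3], y2], y4] - [[[[y1, y5], y4], y2], y3] + [[[[y1, y5], y4], y3], y2]

Left-normed coefficients sit on the y1-initial expansion words.
Composite bracket: [[y5, y1], [[y3, y2], y4]]
Expanding via [a, b] = ab - ba: 16 signed words (2^4 = 16).
The y1-initial words carry the normal form:
  y1y5y2y3y4 appears with sign +1, giving the term +[[[[y1, y5], y2], y3], y4]
  y1y5y3y2y4 appears with sign -1, giving the term -[[[[y1, y5], y3], y2], y4]
  y1y5y4y2y3 appears with sign -1, giving the term -[[[[y1, y5], y4], y2], y3]
  y1y5y4y3y2 appears with sign +1, giving the term +[[[[y1, y5], y4], y3], y2]


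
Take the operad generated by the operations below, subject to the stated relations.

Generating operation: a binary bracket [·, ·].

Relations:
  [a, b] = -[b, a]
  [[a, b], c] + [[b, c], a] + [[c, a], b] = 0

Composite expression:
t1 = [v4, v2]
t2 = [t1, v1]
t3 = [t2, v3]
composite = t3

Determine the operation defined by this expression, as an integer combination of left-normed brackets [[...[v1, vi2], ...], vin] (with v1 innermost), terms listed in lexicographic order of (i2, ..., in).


[[[v1, v2], v4], v3] - [[[v1, v4], v2], v3]


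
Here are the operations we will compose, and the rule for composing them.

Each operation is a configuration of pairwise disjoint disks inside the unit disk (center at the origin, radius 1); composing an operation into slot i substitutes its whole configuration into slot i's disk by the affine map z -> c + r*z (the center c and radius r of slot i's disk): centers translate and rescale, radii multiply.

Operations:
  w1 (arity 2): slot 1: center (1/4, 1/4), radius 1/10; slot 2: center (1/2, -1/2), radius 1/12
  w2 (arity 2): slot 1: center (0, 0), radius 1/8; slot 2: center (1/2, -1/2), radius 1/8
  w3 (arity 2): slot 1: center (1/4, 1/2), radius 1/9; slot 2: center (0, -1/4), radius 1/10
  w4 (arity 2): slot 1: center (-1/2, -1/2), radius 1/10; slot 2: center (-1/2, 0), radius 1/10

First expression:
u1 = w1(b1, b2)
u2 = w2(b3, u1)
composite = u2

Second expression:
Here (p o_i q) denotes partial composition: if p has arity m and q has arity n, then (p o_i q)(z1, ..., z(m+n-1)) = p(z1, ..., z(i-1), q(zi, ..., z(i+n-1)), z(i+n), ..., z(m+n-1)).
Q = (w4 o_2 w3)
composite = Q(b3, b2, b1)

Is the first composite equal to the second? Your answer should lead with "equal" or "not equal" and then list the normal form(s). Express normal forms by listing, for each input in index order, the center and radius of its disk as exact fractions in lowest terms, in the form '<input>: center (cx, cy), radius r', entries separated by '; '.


not equal; the first gives b1: center (17/32, -15/32), radius 1/80; b2: center (9/16, -9/16), radius 1/96; b3: center (0, 0), radius 1/8 and the second b1: center (-1/2, -1/40), radius 1/100; b2: center (-19/40, 1/20), radius 1/90; b3: center (-1/2, -1/2), radius 1/10

The first composite normalizes to b1: center (17/32, -15/32), radius 1/80; b2: center (9/16, -9/16), radius 1/96; b3: center (0, 0), radius 1/8
The second composite normalizes to b1: center (-1/2, -1/40), radius 1/100; b2: center (-19/40, 1/20), radius 1/90; b3: center (-1/2, -1/2), radius 1/10
The normal forms differ: not equal.


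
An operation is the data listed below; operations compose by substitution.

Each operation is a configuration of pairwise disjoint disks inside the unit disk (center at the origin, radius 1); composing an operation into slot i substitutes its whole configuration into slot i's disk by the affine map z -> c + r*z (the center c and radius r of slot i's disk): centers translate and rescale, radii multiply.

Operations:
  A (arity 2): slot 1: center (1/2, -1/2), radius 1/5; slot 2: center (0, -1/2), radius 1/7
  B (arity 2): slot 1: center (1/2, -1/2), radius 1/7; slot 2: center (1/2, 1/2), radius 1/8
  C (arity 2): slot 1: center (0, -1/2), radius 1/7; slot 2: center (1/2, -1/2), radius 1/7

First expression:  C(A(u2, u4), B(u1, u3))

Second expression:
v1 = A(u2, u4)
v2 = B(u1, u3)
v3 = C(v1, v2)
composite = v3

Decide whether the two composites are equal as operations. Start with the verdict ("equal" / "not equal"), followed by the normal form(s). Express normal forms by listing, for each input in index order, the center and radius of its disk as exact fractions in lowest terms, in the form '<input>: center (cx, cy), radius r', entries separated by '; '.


equal; both compose to u1: center (4/7, -4/7), radius 1/49; u2: center (1/14, -4/7), radius 1/35; u3: center (4/7, -3/7), radius 1/56; u4: center (0, -4/7), radius 1/49

The first composite normalizes to u1: center (4/7, -4/7), radius 1/49; u2: center (1/14, -4/7), radius 1/35; u3: center (4/7, -3/7), radius 1/56; u4: center (0, -4/7), radius 1/49
The second composite normalizes to u1: center (4/7, -4/7), radius 1/49; u2: center (1/14, -4/7), radius 1/35; u3: center (4/7, -3/7), radius 1/56; u4: center (0, -4/7), radius 1/49
Both agree, so they are equal.


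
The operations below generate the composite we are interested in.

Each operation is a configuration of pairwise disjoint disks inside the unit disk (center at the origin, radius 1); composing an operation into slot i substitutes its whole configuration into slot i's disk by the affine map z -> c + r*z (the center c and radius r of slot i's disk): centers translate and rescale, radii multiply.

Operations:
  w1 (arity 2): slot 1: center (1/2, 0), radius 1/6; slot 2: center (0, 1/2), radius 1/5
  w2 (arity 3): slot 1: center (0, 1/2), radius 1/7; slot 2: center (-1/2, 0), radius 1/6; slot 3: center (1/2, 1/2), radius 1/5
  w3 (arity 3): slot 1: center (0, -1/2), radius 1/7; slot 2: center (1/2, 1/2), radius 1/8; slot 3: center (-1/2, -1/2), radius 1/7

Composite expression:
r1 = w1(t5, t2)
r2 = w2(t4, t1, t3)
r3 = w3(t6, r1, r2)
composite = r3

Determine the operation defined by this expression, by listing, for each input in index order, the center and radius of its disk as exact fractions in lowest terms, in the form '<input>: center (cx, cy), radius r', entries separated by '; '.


t1: center (-4/7, -1/2), radius 1/42; t2: center (1/2, 9/16), radius 1/40; t3: center (-3/7, -3/7), radius 1/35; t4: center (-1/2, -3/7), radius 1/49; t5: center (9/16, 1/2), radius 1/48; t6: center (0, -1/2), radius 1/7


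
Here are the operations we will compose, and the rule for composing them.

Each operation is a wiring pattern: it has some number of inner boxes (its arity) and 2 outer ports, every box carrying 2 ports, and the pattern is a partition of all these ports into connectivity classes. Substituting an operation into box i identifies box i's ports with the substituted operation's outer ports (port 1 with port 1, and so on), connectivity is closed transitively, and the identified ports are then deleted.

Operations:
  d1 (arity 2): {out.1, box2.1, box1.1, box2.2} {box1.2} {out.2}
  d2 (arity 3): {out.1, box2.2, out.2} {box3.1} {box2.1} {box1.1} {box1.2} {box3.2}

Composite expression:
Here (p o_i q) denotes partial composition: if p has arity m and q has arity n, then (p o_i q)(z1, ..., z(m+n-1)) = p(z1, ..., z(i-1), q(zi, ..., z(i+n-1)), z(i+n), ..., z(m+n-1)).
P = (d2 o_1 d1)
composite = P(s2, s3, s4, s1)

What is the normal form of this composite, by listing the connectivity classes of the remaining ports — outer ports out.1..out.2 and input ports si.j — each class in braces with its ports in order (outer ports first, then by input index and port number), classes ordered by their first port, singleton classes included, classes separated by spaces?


{out.1, out.2, s4.2} {s1.1} {s1.2} {s2.1, s3.1, s3.2} {s2.2} {s4.1}


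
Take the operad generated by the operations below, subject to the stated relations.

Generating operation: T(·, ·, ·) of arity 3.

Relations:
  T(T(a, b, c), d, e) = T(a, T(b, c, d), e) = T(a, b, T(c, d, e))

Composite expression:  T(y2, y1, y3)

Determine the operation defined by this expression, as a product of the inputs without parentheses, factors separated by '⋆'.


All parenthesizations of T agree; list the y-inputs left to right.
T(y2, y1, y3) flattens to y2 ⋆ y1 ⋆ y3

y2 ⋆ y1 ⋆ y3


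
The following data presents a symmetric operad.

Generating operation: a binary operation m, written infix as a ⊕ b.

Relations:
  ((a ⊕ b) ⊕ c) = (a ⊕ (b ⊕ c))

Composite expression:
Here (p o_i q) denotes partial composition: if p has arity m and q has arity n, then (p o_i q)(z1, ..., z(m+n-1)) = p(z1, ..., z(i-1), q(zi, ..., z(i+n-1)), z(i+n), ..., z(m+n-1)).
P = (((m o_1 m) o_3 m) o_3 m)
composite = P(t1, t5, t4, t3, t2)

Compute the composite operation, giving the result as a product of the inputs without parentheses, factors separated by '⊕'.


The m-tree's shape is irrelevant; the t-reading-order decides.
(t1 ⊕ t5) spells out as t1 ⊕ t5
(t4 ⊕ t3) spells out as t4 ⊕ t3
((t4 ⊕ t3) ⊕ t2) spells out as t4 ⊕ t3 ⊕ t2
((t1 ⊕ t5) ⊕ ((t4 ⊕ t3) ⊕ t2)) spells out as t1 ⊕ t5 ⊕ t4 ⊕ t3 ⊕ t2

t1 ⊕ t5 ⊕ t4 ⊕ t3 ⊕ t2


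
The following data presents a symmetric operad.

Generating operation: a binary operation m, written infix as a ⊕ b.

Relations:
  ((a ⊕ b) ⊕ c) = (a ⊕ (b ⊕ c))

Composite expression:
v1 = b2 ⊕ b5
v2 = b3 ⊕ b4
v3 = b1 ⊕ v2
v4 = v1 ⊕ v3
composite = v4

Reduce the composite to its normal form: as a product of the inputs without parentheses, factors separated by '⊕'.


b2 ⊕ b5 ⊕ b1 ⊕ b3 ⊕ b4

The m-tree's shape is irrelevant; the b-reading-order decides.
(b2 ⊕ b5) unparenthesizes to b2 ⊕ b5
(b3 ⊕ b4) unparenthesizes to b3 ⊕ b4
(b1 ⊕ (b3 ⊕ b4)) unparenthesizes to b1 ⊕ b3 ⊕ b4
((b2 ⊕ b5) ⊕ (b1 ⊕ (b3 ⊕ b4))) unparenthesizes to b2 ⊕ b5 ⊕ b1 ⊕ b3 ⊕ b4


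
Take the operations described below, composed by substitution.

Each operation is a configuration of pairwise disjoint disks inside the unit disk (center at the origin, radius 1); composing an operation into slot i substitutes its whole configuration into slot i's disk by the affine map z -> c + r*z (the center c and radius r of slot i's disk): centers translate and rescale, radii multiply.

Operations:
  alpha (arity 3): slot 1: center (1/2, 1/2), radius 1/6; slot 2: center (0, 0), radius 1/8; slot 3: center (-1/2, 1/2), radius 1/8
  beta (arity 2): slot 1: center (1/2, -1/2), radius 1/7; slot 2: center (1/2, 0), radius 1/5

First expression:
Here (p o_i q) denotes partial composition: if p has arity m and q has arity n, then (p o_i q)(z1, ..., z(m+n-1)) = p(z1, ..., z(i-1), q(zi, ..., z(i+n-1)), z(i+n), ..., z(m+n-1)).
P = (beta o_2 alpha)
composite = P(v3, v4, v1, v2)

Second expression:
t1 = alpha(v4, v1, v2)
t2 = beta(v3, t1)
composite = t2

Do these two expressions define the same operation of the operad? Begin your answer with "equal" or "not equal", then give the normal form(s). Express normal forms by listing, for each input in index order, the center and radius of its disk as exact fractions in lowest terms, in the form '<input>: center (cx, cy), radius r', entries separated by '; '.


Normal form of the first expression: v1: center (1/2, 0), radius 1/40; v2: center (2/5, 1/10), radius 1/40; v3: center (1/2, -1/2), radius 1/7; v4: center (3/5, 1/10), radius 1/30
Normal form of the second expression: v1: center (1/2, 0), radius 1/40; v2: center (2/5, 1/10), radius 1/40; v3: center (1/2, -1/2), radius 1/7; v4: center (3/5, 1/10), radius 1/30
The forms coincide; equal.

equal; the common form is v1: center (1/2, 0), radius 1/40; v2: center (2/5, 1/10), radius 1/40; v3: center (1/2, -1/2), radius 1/7; v4: center (3/5, 1/10), radius 1/30


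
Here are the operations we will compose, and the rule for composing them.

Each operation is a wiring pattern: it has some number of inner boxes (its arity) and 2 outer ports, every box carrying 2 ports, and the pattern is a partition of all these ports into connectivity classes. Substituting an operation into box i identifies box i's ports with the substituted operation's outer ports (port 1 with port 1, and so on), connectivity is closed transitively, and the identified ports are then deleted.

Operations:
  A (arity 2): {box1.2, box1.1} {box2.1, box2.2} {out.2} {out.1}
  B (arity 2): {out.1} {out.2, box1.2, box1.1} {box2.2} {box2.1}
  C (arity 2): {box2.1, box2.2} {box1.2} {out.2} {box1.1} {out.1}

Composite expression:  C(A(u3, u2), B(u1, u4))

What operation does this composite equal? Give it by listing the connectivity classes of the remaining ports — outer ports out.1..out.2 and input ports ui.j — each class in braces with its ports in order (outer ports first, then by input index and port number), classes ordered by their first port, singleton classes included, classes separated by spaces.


{out.1} {out.2} {u1.1, u1.2} {u2.1, u2.2} {u3.1, u3.2} {u4.1} {u4.2}

Reachability decides: close wires over C-identified ports.
the subtree at A composes to {out.1} {out.2} {u2.1, u2.2} {u3.1, u3.2} on (u3, u2); out.j = own outer ports
the subtree at B composes to {out.1} {out.2, u1.1, u1.2} {u4.1} {u4.2} on (u1, u4); out.j = own outer ports
the subtree at C composes to {out.1} {out.2} {u1.1, u1.2} {u2.1, u2.2} {u3.1, u3.2} {u4.1} {u4.2} on (u3, u2, u1, u4); out.j = own outer ports


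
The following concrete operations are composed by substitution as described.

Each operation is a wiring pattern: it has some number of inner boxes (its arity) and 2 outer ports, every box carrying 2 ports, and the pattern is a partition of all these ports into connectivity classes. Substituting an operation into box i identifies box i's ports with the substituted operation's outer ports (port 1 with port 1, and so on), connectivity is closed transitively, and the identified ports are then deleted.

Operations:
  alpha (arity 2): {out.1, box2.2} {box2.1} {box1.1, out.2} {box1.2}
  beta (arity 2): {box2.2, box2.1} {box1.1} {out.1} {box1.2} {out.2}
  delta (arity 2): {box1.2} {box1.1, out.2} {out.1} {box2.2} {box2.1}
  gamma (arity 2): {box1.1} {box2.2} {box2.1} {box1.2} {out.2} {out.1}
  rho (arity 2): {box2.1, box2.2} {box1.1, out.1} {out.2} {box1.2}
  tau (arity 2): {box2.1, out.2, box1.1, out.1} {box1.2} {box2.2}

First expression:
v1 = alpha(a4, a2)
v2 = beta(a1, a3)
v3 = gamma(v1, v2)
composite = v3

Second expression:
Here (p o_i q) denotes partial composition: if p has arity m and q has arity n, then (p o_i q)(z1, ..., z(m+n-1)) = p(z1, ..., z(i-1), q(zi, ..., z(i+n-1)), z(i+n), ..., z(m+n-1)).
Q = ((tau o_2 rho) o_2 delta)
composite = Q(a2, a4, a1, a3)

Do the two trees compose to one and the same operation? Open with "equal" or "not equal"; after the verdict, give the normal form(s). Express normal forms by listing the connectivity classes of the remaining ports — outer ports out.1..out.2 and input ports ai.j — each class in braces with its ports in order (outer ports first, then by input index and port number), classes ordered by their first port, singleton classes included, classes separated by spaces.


The first composite normalizes to {out.1} {out.2} {a1.1} {a1.2} {a2.1} {a2.2} {a3.1, a3.2} {a4.1} {a4.2}
The second composite normalizes to {out.1, out.2, a2.1} {a1.1} {a1.2} {a2.2} {a3.1, a3.2} {a4.1} {a4.2}
The normal forms differ: not equal.

not equal — first {out.1} {out.2} {a1.1} {a1.2} {a2.1} {a2.2} {a3.1, a3.2} {a4.1} {a4.2}, second {out.1, out.2, a2.1} {a1.1} {a1.2} {a2.2} {a3.1, a3.2} {a4.1} {a4.2}


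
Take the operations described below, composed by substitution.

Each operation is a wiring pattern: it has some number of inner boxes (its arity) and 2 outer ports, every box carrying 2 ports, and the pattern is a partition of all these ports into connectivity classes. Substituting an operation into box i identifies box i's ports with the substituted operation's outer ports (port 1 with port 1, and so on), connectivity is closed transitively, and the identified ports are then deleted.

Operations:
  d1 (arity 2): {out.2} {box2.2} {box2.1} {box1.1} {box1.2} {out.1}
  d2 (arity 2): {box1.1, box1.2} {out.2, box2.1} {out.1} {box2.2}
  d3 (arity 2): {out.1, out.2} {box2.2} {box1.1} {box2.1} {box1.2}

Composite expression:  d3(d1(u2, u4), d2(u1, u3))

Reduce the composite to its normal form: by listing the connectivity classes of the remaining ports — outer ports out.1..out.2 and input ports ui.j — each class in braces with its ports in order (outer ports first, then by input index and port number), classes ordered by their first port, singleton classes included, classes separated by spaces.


{out.1, out.2} {u1.1, u1.2} {u2.1} {u2.2} {u3.1} {u3.2} {u4.1} {u4.2}

Two ports join when wires chain via d3-identified ports.
d1 over (u2, u4) gives {out.1} {out.2} {u2.1} {u2.2} {u4.1} {u4.2}, out.j being that stage's outer ports
d2 over (u1, u3) gives {out.1} {out.2, u3.1} {u1.1, u1.2} {u3.2}, out.j being that stage's outer ports
d3 over (u2, u4, u1, u3) gives {out.1, out.2} {u1.1, u1.2} {u2.1} {u2.2} {u3.1} {u3.2} {u4.1} {u4.2}, out.j being that stage's outer ports


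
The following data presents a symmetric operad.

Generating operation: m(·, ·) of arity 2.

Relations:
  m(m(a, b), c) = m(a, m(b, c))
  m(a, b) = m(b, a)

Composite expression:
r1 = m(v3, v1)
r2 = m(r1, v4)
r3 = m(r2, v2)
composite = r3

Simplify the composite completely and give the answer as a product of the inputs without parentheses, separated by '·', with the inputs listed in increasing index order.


Both nesting and order wash out for m; what remains is which v's occur.
m(v3, v1) reduces to v3 · v1
m(m(v3, v1), v4) reduces to v3 · v1 · v4
m(m(m(v3, v1), v4), v2) reduces to v3 · v1 · v4 · v2
putting the inputs in ascending order: v1 · v2 · v3 · v4

v1 · v2 · v3 · v4


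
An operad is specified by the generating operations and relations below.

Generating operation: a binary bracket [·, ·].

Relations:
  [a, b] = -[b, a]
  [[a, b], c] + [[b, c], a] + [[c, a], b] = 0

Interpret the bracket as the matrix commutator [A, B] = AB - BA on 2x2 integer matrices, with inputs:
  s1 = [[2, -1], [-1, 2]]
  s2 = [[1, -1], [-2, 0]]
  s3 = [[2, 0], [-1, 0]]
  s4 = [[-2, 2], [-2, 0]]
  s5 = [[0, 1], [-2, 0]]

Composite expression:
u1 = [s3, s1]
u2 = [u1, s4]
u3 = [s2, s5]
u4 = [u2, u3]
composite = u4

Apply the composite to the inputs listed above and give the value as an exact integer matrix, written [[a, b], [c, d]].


[[-8, 64], [-64, 8]]

[s3, s1] = [[-1, -2], [2, 1]]
[[s3, s1], s4] = [[0, -8], [-8, 0]]
[s2, s5] = [[4, 1], [2, -4]]
[[[s3, s1], s4], [s2, s5]] = [[-8, 64], [-64, 8]]


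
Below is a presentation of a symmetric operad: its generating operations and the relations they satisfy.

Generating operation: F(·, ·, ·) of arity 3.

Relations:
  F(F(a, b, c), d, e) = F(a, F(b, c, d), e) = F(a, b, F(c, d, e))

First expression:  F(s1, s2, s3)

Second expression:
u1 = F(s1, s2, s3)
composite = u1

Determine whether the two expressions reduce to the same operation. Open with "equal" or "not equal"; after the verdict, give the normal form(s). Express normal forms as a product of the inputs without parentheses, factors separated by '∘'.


The first expression reduces to s1 ∘ s2 ∘ s3
The second expression reduces to s1 ∘ s2 ∘ s3
Both agree, so they are equal.

equal: each reduces to s1 ∘ s2 ∘ s3


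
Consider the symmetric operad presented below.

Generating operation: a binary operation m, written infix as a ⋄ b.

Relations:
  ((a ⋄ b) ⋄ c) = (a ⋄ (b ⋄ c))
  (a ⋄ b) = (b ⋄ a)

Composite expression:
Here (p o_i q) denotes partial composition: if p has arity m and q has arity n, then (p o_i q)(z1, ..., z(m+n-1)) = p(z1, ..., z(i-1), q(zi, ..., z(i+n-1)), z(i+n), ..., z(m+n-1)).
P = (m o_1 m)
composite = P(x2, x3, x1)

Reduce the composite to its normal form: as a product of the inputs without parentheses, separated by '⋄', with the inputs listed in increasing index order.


Both nesting and order wash out for m; what remains is which x's occur.
(x2 ⋄ x3) flattens to x2 ⋄ x3
((x2 ⋄ x3) ⋄ x1) flattens to x2 ⋄ x3 ⋄ x1
commutativity sorts the factors: x1 ⋄ x2 ⋄ x3

x1 ⋄ x2 ⋄ x3


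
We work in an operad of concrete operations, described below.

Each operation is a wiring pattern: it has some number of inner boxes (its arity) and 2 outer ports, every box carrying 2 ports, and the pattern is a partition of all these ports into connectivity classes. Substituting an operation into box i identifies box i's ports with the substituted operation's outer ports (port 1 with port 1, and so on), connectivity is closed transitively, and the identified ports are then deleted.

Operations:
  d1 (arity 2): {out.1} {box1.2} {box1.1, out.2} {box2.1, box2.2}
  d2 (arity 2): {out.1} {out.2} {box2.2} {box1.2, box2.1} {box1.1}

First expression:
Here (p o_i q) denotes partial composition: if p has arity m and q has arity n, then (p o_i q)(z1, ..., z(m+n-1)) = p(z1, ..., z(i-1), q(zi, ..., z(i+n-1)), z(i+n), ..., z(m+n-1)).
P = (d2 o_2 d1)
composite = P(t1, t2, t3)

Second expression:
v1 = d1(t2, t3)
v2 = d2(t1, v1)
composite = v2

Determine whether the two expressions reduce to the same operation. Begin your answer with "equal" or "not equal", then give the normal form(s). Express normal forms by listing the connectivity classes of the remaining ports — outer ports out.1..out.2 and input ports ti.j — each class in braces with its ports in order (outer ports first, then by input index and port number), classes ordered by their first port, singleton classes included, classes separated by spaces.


equal: each reduces to {out.1} {out.2} {t1.1} {t1.2} {t2.1} {t2.2} {t3.1, t3.2}

The first expression reduces to {out.1} {out.2} {t1.1} {t1.2} {t2.1} {t2.2} {t3.1, t3.2}
The second expression reduces to {out.1} {out.2} {t1.1} {t1.2} {t2.1} {t2.2} {t3.1, t3.2}
Both agree, so they are equal.
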